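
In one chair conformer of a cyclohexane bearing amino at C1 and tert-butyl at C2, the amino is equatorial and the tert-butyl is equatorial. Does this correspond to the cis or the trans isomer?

trans

C1 and C2 have opposite parity, so their axial bonds point in opposite directions.
With opposite-parity carbons, two substituents on the same face are one axial and one equatorial; opposite faces give both axial or both equatorial.
Here the groups are equatorial/equatorial → opposite face → trans.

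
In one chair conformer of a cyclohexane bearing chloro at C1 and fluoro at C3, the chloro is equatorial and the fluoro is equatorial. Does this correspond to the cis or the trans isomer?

cis

C1 and C3 have the same parity, so their axial bonds point in the same direction.
With same-parity carbons, two substituents on the same face are both axial or both equatorial; opposite faces give one of each.
Here the groups are equatorial/equatorial → same face → cis.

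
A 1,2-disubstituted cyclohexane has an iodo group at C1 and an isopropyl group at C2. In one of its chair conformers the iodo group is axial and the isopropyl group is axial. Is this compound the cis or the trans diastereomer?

C1 and C2 have opposite parity, so their axial bonds point in opposite directions.
With opposite-parity carbons, two substituents on the same face are one axial and one equatorial; opposite faces give both axial or both equatorial.
Here the groups are axial/axial → opposite face → trans.

trans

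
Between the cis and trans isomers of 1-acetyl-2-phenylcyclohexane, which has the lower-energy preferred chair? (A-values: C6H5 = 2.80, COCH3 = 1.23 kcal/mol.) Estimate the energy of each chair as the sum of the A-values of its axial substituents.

At 1,2 positions (parity opposite): cis → (a,e or e,a); trans → (e,e or a,a).
Best chair for cis: E = 1.23 kcal/mol; best chair for trans: E = 0.00 kcal/mol.
The trans isomer is lower by 1.23 kcal/mol.

trans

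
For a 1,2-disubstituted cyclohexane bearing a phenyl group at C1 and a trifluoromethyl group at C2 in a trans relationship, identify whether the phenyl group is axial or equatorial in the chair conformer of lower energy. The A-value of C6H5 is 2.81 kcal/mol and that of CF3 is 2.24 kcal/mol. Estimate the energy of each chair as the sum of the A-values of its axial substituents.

C1 and C2 have opposite parity, so for the trans isomer the two substituents are e,e in one chair and a,a in the other.
Chair I (phenyl axial, trifluoromethyl axial): E = 5.05 kcal/mol.
Chair II (phenyl equatorial, trifluoromethyl equatorial): E = 0.00 kcal/mol.
Chair II is the more stable (lower-energy) conformer, and in that chair the phenyl group is equatorial.

equatorial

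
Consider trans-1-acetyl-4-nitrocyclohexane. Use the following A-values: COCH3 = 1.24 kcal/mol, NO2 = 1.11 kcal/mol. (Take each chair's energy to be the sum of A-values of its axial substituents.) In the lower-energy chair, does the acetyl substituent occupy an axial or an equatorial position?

C1 and C4 have opposite parity, so for the trans isomer the two substituents are e,e in one chair and a,a in the other.
Chair I (acetyl axial, nitro axial): E = 2.35 kcal/mol.
Chair II (acetyl equatorial, nitro equatorial): E = 0.00 kcal/mol.
Chair II is the more stable (lower-energy) conformer, and in that chair the acetyl group is equatorial.

equatorial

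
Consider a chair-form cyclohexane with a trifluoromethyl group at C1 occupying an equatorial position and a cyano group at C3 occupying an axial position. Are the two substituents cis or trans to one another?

trans

C1 and C3 have the same parity, so their axial bonds point in the same direction.
With same-parity carbons, two substituents on the same face are both axial or both equatorial; opposite faces give one of each.
Here the groups are equatorial/axial → opposite face → trans.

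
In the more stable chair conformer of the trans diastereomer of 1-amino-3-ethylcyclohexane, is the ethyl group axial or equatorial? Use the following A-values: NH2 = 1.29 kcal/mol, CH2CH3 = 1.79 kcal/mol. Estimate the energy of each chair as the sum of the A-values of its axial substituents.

equatorial

C1 and C3 have the same parity, so for the trans isomer the two substituents are one axial and one equatorial in each chair.
Chair I (amino axial, ethyl equatorial): E = 1.29 kcal/mol.
Chair II (amino equatorial, ethyl axial): E = 1.79 kcal/mol.
Chair I is the more stable (lower-energy) conformer, and in that chair the ethyl group is equatorial.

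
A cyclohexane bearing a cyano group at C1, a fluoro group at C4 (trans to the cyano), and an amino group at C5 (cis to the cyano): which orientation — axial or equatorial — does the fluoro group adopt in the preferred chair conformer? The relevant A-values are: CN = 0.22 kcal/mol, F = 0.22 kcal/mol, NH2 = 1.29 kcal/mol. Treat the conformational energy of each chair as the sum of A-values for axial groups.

equatorial

Chair I (cyano axial, fluoro axial, amino axial): E = 1.73 kcal/mol.
Chair II (cyano equatorial, fluoro equatorial, amino equatorial): E = 0.00 kcal/mol.
Chair II is the more stable (lower-energy) conformer, and in that chair the fluoro group is equatorial.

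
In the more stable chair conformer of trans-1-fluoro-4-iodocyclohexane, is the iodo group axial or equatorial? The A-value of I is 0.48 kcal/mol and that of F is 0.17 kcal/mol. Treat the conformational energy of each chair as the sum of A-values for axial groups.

C1 and C4 have opposite parity, so for the trans isomer the two substituents are e,e in one chair and a,a in the other.
Chair I (iodo axial, fluoro axial): E = 0.65 kcal/mol.
Chair II (iodo equatorial, fluoro equatorial): E = 0.00 kcal/mol.
Chair II is the more stable (lower-energy) conformer, and in that chair the iodo group is equatorial.

equatorial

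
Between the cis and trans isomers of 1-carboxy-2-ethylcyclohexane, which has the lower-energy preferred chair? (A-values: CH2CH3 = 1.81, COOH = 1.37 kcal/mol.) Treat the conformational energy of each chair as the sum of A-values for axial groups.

trans

At 1,2 positions (parity opposite): cis → (a,e or e,a); trans → (e,e or a,a).
Best chair for cis: E = 1.37 kcal/mol; best chair for trans: E = 0.00 kcal/mol.
The trans isomer is lower by 1.37 kcal/mol.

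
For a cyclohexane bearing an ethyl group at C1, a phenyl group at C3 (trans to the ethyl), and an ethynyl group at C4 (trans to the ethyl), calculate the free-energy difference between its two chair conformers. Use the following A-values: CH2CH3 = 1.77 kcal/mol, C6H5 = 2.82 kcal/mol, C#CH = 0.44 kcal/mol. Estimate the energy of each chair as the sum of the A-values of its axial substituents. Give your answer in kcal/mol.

0.61 kcal/mol

Chair I (ethyl axial, phenyl equatorial, ethynyl axial): E = 2.21 kcal/mol.
Chair II (ethyl equatorial, phenyl axial, ethynyl equatorial): E = 2.82 kcal/mol.
ΔE = 2.82 − 2.21 = 0.61 kcal/mol; chair I is more stable.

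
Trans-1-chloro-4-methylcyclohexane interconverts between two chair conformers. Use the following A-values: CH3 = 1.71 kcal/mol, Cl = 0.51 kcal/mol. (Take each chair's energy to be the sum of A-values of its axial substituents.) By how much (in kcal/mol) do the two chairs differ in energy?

2.22 kcal/mol

C1 and C4 have opposite parity, so for the trans isomer the two substituents are e,e in one chair and a,a in the other.
Chair I (methyl axial, chloro axial): E = 2.22 kcal/mol.
Chair II (methyl equatorial, chloro equatorial): E = 0.00 kcal/mol.
ΔE = 2.22 − 0.00 = 2.22 kcal/mol; chair II is more stable.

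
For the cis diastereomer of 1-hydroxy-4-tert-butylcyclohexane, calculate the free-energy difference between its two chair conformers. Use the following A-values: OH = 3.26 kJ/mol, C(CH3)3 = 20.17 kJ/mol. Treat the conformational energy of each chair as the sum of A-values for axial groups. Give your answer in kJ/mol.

C1 and C4 have opposite parity, so for the cis isomer the two substituents are one axial and one equatorial in each chair.
Chair I (hydroxyl axial, tert-butyl equatorial): E = 3.26 kJ/mol.
Chair II (hydroxyl equatorial, tert-butyl axial): E = 20.17 kJ/mol.
ΔE = 20.17 − 3.26 = 16.91 kJ/mol; chair I is more stable.

16.91 kJ/mol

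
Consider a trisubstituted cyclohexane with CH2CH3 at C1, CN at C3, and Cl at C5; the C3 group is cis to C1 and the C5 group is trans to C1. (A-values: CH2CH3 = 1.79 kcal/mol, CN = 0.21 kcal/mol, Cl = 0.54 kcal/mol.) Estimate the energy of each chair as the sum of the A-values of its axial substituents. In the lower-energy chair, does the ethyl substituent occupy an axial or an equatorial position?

equatorial

Chair I (ethyl axial, cyano axial, chloro equatorial): E = 2.00 kcal/mol.
Chair II (ethyl equatorial, cyano equatorial, chloro axial): E = 0.54 kcal/mol.
Chair II is the more stable (lower-energy) conformer, and in that chair the ethyl group is equatorial.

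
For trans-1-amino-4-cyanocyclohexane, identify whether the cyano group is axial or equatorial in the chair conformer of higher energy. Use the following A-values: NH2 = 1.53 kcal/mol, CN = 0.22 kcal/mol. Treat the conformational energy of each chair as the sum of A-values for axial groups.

C1 and C4 have opposite parity, so for the trans isomer the two substituents are e,e in one chair and a,a in the other.
Chair I (amino axial, cyano axial): E = 1.75 kcal/mol.
Chair II (amino equatorial, cyano equatorial): E = 0.00 kcal/mol.
Chair I is the less stable (higher-energy) conformer, and in that chair the cyano group is axial.

axial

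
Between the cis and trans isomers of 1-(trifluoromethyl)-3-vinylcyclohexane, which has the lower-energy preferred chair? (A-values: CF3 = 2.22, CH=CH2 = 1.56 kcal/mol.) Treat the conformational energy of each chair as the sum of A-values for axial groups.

At 1,3 positions (parity same): cis → (e,e or a,a); trans → (a,e or e,a).
Best chair for cis: E = 0.00 kcal/mol; best chair for trans: E = 1.56 kcal/mol.
The cis isomer is lower by 1.56 kcal/mol.

cis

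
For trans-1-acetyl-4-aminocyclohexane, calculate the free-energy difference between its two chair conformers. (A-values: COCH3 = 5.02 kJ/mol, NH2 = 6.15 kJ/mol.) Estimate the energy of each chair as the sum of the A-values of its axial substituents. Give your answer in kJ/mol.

11.17 kJ/mol

C1 and C4 have opposite parity, so for the trans isomer the two substituents are e,e in one chair and a,a in the other.
Chair I (acetyl axial, amino axial): E = 11.17 kJ/mol.
Chair II (acetyl equatorial, amino equatorial): E = 0.00 kJ/mol.
ΔE = 11.17 − 0.00 = 11.17 kJ/mol; chair II is more stable.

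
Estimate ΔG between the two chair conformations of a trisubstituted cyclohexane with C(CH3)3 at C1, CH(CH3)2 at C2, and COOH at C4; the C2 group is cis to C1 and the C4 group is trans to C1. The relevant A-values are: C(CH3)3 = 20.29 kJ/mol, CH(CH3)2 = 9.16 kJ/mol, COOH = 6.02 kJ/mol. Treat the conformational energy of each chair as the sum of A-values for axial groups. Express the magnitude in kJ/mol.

Chair I (tert-butyl axial, isopropyl equatorial, carboxyl axial): E = 26.31 kJ/mol.
Chair II (tert-butyl equatorial, isopropyl axial, carboxyl equatorial): E = 9.16 kJ/mol.
ΔE = 26.31 − 9.16 = 17.15 kJ/mol; chair II is more stable.

17.15 kJ/mol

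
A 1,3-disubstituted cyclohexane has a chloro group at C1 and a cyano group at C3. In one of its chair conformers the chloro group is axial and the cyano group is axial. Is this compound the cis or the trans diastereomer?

C1 and C3 have the same parity, so their axial bonds point in the same direction.
With same-parity carbons, two substituents on the same face are both axial or both equatorial; opposite faces give one of each.
Here the groups are axial/axial → same face → cis.

cis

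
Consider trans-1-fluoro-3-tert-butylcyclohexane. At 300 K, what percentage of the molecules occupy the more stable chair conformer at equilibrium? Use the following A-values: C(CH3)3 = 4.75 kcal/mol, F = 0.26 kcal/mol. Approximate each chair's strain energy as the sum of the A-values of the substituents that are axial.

99.9%

C1 and C3 have the same parity, so for the trans isomer the two substituents are one axial and one equatorial in each chair.
Chair I (tert-butyl axial, fluoro equatorial): E = 4.75 kcal/mol; chair II (tert-butyl equatorial, fluoro axial): E = 0.26 kcal/mol.
ΔG = 4.49 kcal/mol between the two chairs.
K = exp(ΔG/RT) with R = 1.987×10⁻³ kcal mol⁻¹ K⁻¹ and T = 300 K gives K ≈ 1.87e+03.
Fraction in the lower-energy chair = K/(K+1) = 99.9%.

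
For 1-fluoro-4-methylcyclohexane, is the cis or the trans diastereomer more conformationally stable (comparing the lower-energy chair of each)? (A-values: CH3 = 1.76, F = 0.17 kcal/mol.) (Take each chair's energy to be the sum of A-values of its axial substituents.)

At 1,4 positions (parity opposite): cis → (a,e or e,a); trans → (e,e or a,a).
Best chair for cis: E = 0.17 kcal/mol; best chair for trans: E = 0.00 kcal/mol.
The trans isomer is lower by 0.17 kcal/mol.

trans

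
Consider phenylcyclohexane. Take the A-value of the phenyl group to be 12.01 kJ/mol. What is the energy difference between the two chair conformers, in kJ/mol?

12.01 kJ/mol

A monosubstituted cyclohexane has one chair with the phenyl group axial (E = A = 12.01 kJ/mol) and one with it equatorial (E = 0).
ΔE = 12.01 − 0 = 12.01 kJ/mol.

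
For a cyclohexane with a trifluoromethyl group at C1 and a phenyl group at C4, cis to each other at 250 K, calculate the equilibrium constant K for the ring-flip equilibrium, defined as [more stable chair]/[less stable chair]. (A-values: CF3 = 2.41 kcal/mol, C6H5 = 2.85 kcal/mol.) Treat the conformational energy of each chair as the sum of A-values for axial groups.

C1 and C4 have opposite parity, so for the cis isomer the two substituents are one axial and one equatorial in each chair.
Chair I (trifluoromethyl axial, phenyl equatorial): E = 2.41 kcal/mol; chair II (trifluoromethyl equatorial, phenyl axial): E = 2.85 kcal/mol.
ΔG = 0.44 kcal/mol between the two chairs.
K = exp(ΔG/RT) with R = 1.987×10⁻³ kcal mol⁻¹ K⁻¹ and T = 250 K gives K ≈ 2.42.

K ≈ 2.42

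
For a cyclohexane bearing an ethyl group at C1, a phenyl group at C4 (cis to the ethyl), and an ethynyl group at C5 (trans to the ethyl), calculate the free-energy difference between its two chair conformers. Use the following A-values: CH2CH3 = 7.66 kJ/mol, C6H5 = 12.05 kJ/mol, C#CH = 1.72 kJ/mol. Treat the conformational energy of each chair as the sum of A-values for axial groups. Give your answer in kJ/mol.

6.11 kJ/mol

Chair I (ethyl axial, phenyl equatorial, ethynyl equatorial): E = 7.66 kJ/mol.
Chair II (ethyl equatorial, phenyl axial, ethynyl axial): E = 13.77 kJ/mol.
ΔE = 13.77 − 7.66 = 6.11 kJ/mol; chair I is more stable.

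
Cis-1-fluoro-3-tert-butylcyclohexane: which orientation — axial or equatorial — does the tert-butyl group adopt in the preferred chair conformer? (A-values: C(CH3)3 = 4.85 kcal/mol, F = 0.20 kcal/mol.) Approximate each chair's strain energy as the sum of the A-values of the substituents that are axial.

equatorial

C1 and C3 have the same parity, so for the cis isomer the two substituents are e,e in one chair and a,a in the other.
Chair I (tert-butyl axial, fluoro axial): E = 5.05 kcal/mol.
Chair II (tert-butyl equatorial, fluoro equatorial): E = 0.00 kcal/mol.
Chair II is the more stable (lower-energy) conformer, and in that chair the tert-butyl group is equatorial.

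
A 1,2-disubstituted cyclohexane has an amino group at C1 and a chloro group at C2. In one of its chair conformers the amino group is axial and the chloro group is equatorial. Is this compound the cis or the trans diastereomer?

cis

C1 and C2 have opposite parity, so their axial bonds point in opposite directions.
With opposite-parity carbons, two substituents on the same face are one axial and one equatorial; opposite faces give both axial or both equatorial.
Here the groups are axial/equatorial → same face → cis.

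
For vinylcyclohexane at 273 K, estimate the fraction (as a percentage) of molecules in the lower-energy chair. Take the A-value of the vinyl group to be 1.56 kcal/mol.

One chair has the vinyl group axial (E = 1.56 kcal/mol) and the other has it equatorial (E = 0).
ΔG = 1.56 kcal/mol between the two chairs.
K = exp(ΔG/RT) with R = 1.987×10⁻³ kcal mol⁻¹ K⁻¹ and T = 273 K gives K ≈ 17.7.
Fraction in the lower-energy chair = K/(K+1) = 94.7%.

94.7%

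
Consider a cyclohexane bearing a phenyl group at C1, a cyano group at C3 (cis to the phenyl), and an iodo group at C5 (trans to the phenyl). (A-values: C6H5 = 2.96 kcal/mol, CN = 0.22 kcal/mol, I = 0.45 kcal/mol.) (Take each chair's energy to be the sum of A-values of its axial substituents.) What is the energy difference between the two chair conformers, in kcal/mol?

2.73 kcal/mol

Chair I (phenyl axial, cyano axial, iodo equatorial): E = 3.18 kcal/mol.
Chair II (phenyl equatorial, cyano equatorial, iodo axial): E = 0.45 kcal/mol.
ΔE = 3.18 − 0.45 = 2.73 kcal/mol; chair II is more stable.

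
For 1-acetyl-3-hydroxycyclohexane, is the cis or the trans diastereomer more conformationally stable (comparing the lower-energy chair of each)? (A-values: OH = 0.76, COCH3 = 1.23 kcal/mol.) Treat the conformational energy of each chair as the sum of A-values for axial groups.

cis

At 1,3 positions (parity same): cis → (e,e or a,a); trans → (a,e or e,a).
Best chair for cis: E = 0.00 kcal/mol; best chair for trans: E = 0.76 kcal/mol.
The cis isomer is lower by 0.76 kcal/mol.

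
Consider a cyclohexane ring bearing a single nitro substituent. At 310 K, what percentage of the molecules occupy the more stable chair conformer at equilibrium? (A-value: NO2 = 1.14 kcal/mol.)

One chair has the nitro group axial (E = 1.14 kcal/mol) and the other has it equatorial (E = 0).
ΔG = 1.14 kcal/mol between the two chairs.
K = exp(ΔG/RT) with R = 1.987×10⁻³ kcal mol⁻¹ K⁻¹ and T = 310 K gives K ≈ 6.36.
Fraction in the lower-energy chair = K/(K+1) = 86.4%.

86.4%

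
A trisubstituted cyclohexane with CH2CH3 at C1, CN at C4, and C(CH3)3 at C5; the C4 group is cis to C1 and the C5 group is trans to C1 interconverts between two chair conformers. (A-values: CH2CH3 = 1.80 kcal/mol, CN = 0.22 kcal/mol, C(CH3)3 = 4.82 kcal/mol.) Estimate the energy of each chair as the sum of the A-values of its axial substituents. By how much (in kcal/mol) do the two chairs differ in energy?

3.24 kcal/mol

Chair I (ethyl axial, cyano equatorial, tert-butyl equatorial): E = 1.80 kcal/mol.
Chair II (ethyl equatorial, cyano axial, tert-butyl axial): E = 5.04 kcal/mol.
ΔE = 5.04 − 1.80 = 3.24 kcal/mol; chair I is more stable.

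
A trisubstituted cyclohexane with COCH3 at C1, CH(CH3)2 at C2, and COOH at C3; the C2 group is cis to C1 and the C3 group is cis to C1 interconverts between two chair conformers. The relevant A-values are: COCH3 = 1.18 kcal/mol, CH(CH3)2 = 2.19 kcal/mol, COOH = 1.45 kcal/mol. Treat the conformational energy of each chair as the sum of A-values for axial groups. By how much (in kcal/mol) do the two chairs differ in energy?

Chair I (acetyl axial, isopropyl equatorial, carboxyl axial): E = 2.63 kcal/mol.
Chair II (acetyl equatorial, isopropyl axial, carboxyl equatorial): E = 2.19 kcal/mol.
ΔE = 2.63 − 2.19 = 0.44 kcal/mol; chair II is more stable.

0.44 kcal/mol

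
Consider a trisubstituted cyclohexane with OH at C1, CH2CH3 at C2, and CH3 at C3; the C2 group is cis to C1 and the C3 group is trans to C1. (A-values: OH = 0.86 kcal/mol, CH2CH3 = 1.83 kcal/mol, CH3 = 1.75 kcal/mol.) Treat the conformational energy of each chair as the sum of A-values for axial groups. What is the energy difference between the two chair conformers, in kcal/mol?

2.72 kcal/mol

Chair I (hydroxyl axial, ethyl equatorial, methyl equatorial): E = 0.86 kcal/mol.
Chair II (hydroxyl equatorial, ethyl axial, methyl axial): E = 3.58 kcal/mol.
ΔE = 3.58 − 0.86 = 2.72 kcal/mol; chair I is more stable.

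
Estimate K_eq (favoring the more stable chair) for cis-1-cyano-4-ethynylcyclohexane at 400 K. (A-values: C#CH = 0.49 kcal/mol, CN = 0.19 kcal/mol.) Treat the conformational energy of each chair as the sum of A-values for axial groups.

K ≈ 1.46

C1 and C4 have opposite parity, so for the cis isomer the two substituents are one axial and one equatorial in each chair.
Chair I (ethynyl axial, cyano equatorial): E = 0.49 kcal/mol; chair II (ethynyl equatorial, cyano axial): E = 0.19 kcal/mol.
ΔG = 0.30 kcal/mol between the two chairs.
K = exp(ΔG/RT) with R = 1.987×10⁻³ kcal mol⁻¹ K⁻¹ and T = 400 K gives K ≈ 1.46.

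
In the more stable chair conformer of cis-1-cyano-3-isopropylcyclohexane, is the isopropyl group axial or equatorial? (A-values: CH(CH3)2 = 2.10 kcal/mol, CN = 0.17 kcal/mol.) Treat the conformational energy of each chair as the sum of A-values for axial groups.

equatorial

C1 and C3 have the same parity, so for the cis isomer the two substituents are e,e in one chair and a,a in the other.
Chair I (isopropyl axial, cyano axial): E = 2.27 kcal/mol.
Chair II (isopropyl equatorial, cyano equatorial): E = 0.00 kcal/mol.
Chair II is the more stable (lower-energy) conformer, and in that chair the isopropyl group is equatorial.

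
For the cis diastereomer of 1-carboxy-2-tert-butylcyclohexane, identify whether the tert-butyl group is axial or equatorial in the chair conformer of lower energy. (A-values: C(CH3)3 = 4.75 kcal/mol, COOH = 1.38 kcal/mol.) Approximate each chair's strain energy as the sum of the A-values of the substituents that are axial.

equatorial

C1 and C2 have opposite parity, so for the cis isomer the two substituents are one axial and one equatorial in each chair.
Chair I (tert-butyl axial, carboxyl equatorial): E = 4.75 kcal/mol.
Chair II (tert-butyl equatorial, carboxyl axial): E = 1.38 kcal/mol.
Chair II is the more stable (lower-energy) conformer, and in that chair the tert-butyl group is equatorial.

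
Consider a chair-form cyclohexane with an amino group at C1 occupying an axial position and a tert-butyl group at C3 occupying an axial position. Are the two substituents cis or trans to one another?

cis

C1 and C3 have the same parity, so their axial bonds point in the same direction.
With same-parity carbons, two substituents on the same face are both axial or both equatorial; opposite faces give one of each.
Here the groups are axial/axial → same face → cis.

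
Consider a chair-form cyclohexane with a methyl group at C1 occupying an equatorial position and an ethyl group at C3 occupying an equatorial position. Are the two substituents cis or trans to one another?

cis

C1 and C3 have the same parity, so their axial bonds point in the same direction.
With same-parity carbons, two substituents on the same face are both axial or both equatorial; opposite faces give one of each.
Here the groups are equatorial/equatorial → same face → cis.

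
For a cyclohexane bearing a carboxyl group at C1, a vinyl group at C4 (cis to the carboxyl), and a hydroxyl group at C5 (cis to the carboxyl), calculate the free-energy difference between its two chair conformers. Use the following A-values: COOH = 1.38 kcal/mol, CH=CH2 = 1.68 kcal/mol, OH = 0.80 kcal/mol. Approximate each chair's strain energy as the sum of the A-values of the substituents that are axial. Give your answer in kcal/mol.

Chair I (carboxyl axial, vinyl equatorial, hydroxyl axial): E = 2.18 kcal/mol.
Chair II (carboxyl equatorial, vinyl axial, hydroxyl equatorial): E = 1.68 kcal/mol.
ΔE = 2.18 − 1.68 = 0.50 kcal/mol; chair II is more stable.

0.50 kcal/mol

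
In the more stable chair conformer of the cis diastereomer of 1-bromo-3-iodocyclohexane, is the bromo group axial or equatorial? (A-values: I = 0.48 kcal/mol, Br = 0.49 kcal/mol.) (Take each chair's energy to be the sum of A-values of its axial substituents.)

C1 and C3 have the same parity, so for the cis isomer the two substituents are e,e in one chair and a,a in the other.
Chair I (iodo axial, bromo axial): E = 0.97 kcal/mol.
Chair II (iodo equatorial, bromo equatorial): E = 0.00 kcal/mol.
Chair II is the more stable (lower-energy) conformer, and in that chair the bromo group is equatorial.

equatorial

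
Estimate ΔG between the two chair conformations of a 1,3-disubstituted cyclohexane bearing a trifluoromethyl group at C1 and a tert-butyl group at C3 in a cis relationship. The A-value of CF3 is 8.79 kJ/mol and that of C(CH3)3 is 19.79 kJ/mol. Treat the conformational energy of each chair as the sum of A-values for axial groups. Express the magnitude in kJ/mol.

28.58 kJ/mol

C1 and C3 have the same parity, so for the cis isomer the two substituents are e,e in one chair and a,a in the other.
Chair I (trifluoromethyl axial, tert-butyl axial): E = 28.58 kJ/mol.
Chair II (trifluoromethyl equatorial, tert-butyl equatorial): E = 0.00 kJ/mol.
ΔE = 28.58 − 0.00 = 28.58 kJ/mol; chair II is more stable.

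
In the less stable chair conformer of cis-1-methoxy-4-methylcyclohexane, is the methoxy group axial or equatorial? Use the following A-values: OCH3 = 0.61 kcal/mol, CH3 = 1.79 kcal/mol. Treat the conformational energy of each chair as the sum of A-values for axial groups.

equatorial

C1 and C4 have opposite parity, so for the cis isomer the two substituents are one axial and one equatorial in each chair.
Chair I (methoxy axial, methyl equatorial): E = 0.61 kcal/mol.
Chair II (methoxy equatorial, methyl axial): E = 1.79 kcal/mol.
Chair II is the less stable (higher-energy) conformer, and in that chair the methoxy group is equatorial.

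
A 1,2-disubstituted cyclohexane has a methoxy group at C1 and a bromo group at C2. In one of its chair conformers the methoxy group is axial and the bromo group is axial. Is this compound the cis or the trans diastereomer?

C1 and C2 have opposite parity, so their axial bonds point in opposite directions.
With opposite-parity carbons, two substituents on the same face are one axial and one equatorial; opposite faces give both axial or both equatorial.
Here the groups are axial/axial → opposite face → trans.

trans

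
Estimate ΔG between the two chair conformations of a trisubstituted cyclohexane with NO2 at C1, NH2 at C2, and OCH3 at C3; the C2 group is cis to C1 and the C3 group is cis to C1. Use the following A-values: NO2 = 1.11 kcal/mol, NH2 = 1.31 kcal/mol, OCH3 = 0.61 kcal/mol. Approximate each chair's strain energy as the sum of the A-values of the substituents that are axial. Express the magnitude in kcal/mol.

0.41 kcal/mol

Chair I (nitro axial, amino equatorial, methoxy axial): E = 1.72 kcal/mol.
Chair II (nitro equatorial, amino axial, methoxy equatorial): E = 1.31 kcal/mol.
ΔE = 1.72 − 1.31 = 0.41 kcal/mol; chair II is more stable.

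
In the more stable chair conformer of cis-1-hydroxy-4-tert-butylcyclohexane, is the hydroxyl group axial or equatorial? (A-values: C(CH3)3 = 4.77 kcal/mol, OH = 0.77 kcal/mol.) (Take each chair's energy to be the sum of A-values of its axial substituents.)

axial

C1 and C4 have opposite parity, so for the cis isomer the two substituents are one axial and one equatorial in each chair.
Chair I (tert-butyl axial, hydroxyl equatorial): E = 4.77 kcal/mol.
Chair II (tert-butyl equatorial, hydroxyl axial): E = 0.77 kcal/mol.
Chair II is the more stable (lower-energy) conformer, and in that chair the hydroxyl group is axial.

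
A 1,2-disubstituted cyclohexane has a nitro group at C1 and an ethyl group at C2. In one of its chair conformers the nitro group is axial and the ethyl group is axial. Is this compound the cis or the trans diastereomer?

C1 and C2 have opposite parity, so their axial bonds point in opposite directions.
With opposite-parity carbons, two substituents on the same face are one axial and one equatorial; opposite faces give both axial or both equatorial.
Here the groups are axial/axial → opposite face → trans.

trans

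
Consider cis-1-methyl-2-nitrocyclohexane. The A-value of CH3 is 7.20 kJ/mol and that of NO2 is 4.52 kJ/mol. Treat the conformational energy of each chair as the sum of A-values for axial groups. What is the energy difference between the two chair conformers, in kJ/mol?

2.68 kJ/mol

C1 and C2 have opposite parity, so for the cis isomer the two substituents are one axial and one equatorial in each chair.
Chair I (methyl axial, nitro equatorial): E = 7.20 kJ/mol.
Chair II (methyl equatorial, nitro axial): E = 4.52 kJ/mol.
ΔE = 7.20 − 4.52 = 2.68 kJ/mol; chair II is more stable.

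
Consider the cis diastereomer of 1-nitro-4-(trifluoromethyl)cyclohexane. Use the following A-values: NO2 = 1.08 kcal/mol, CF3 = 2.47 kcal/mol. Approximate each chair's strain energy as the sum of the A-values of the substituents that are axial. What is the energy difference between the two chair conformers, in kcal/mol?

C1 and C4 have opposite parity, so for the cis isomer the two substituents are one axial and one equatorial in each chair.
Chair I (nitro axial, trifluoromethyl equatorial): E = 1.08 kcal/mol.
Chair II (nitro equatorial, trifluoromethyl axial): E = 2.47 kcal/mol.
ΔE = 2.47 − 1.08 = 1.39 kcal/mol; chair I is more stable.

1.39 kcal/mol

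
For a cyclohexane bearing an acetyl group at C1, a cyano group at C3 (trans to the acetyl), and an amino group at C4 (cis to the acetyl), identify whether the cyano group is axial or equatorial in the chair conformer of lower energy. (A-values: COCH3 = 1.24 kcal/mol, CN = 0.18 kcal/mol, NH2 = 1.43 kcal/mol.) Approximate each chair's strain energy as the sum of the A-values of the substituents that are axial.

Chair I (acetyl axial, cyano equatorial, amino equatorial): E = 1.24 kcal/mol.
Chair II (acetyl equatorial, cyano axial, amino axial): E = 1.61 kcal/mol.
Chair I is the more stable (lower-energy) conformer, and in that chair the cyano group is equatorial.

equatorial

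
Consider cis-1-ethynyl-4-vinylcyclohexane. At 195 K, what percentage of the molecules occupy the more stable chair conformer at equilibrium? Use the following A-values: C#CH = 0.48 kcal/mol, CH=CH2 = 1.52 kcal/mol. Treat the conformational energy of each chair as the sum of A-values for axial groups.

93.6%

C1 and C4 have opposite parity, so for the cis isomer the two substituents are one axial and one equatorial in each chair.
Chair I (ethynyl axial, vinyl equatorial): E = 0.48 kcal/mol; chair II (ethynyl equatorial, vinyl axial): E = 1.52 kcal/mol.
ΔG = 1.04 kcal/mol between the two chairs.
K = exp(ΔG/RT) with R = 1.987×10⁻³ kcal mol⁻¹ K⁻¹ and T = 195 K gives K ≈ 14.6.
Fraction in the lower-energy chair = K/(K+1) = 93.6%.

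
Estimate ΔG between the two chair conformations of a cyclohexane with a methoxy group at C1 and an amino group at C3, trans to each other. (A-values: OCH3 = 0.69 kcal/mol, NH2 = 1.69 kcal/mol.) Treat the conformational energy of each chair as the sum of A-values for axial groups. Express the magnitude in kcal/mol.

C1 and C3 have the same parity, so for the trans isomer the two substituents are one axial and one equatorial in each chair.
Chair I (methoxy axial, amino equatorial): E = 0.69 kcal/mol.
Chair II (methoxy equatorial, amino axial): E = 1.69 kcal/mol.
ΔE = 1.69 − 0.69 = 1.00 kcal/mol; chair I is more stable.

1.00 kcal/mol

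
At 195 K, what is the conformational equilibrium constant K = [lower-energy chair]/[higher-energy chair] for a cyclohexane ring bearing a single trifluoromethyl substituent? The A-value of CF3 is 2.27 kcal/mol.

One chair has the trifluoromethyl group axial (E = 2.27 kcal/mol) and the other has it equatorial (E = 0).
ΔG = 2.27 kcal/mol between the two chairs.
K = exp(ΔG/RT) with R = 1.987×10⁻³ kcal mol⁻¹ K⁻¹ and T = 195 K gives K ≈ 350.

K ≈ 350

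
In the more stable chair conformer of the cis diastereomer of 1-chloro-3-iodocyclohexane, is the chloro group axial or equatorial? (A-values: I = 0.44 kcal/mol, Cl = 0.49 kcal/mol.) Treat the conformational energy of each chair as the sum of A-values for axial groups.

C1 and C3 have the same parity, so for the cis isomer the two substituents are e,e in one chair and a,a in the other.
Chair I (iodo axial, chloro axial): E = 0.93 kcal/mol.
Chair II (iodo equatorial, chloro equatorial): E = 0.00 kcal/mol.
Chair II is the more stable (lower-energy) conformer, and in that chair the chloro group is equatorial.

equatorial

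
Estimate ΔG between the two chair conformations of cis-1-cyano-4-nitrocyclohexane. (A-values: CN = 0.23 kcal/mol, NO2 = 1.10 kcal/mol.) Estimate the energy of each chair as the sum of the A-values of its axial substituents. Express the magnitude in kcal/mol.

C1 and C4 have opposite parity, so for the cis isomer the two substituents are one axial and one equatorial in each chair.
Chair I (cyano axial, nitro equatorial): E = 0.23 kcal/mol.
Chair II (cyano equatorial, nitro axial): E = 1.10 kcal/mol.
ΔE = 1.10 − 0.23 = 0.87 kcal/mol; chair I is more stable.

0.87 kcal/mol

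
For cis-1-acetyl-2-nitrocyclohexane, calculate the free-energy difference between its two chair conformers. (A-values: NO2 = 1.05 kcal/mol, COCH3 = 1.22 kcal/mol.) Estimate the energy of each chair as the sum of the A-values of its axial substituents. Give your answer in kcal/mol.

C1 and C2 have opposite parity, so for the cis isomer the two substituents are one axial and one equatorial in each chair.
Chair I (nitro axial, acetyl equatorial): E = 1.05 kcal/mol.
Chair II (nitro equatorial, acetyl axial): E = 1.22 kcal/mol.
ΔE = 1.22 − 1.05 = 0.17 kcal/mol; chair I is more stable.

0.17 kcal/mol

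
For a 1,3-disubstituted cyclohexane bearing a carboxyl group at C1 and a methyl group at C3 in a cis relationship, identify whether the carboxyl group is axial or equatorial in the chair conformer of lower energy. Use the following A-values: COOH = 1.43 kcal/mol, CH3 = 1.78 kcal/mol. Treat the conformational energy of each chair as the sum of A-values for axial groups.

equatorial

C1 and C3 have the same parity, so for the cis isomer the two substituents are e,e in one chair and a,a in the other.
Chair I (carboxyl axial, methyl axial): E = 3.21 kcal/mol.
Chair II (carboxyl equatorial, methyl equatorial): E = 0.00 kcal/mol.
Chair II is the more stable (lower-energy) conformer, and in that chair the carboxyl group is equatorial.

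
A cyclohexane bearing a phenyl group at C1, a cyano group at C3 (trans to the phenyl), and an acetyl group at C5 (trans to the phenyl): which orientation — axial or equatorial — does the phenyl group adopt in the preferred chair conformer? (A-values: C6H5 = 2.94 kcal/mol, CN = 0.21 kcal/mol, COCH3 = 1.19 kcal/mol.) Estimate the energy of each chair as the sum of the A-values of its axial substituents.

Chair I (phenyl axial, cyano equatorial, acetyl equatorial): E = 2.94 kcal/mol.
Chair II (phenyl equatorial, cyano axial, acetyl axial): E = 1.40 kcal/mol.
Chair II is the more stable (lower-energy) conformer, and in that chair the phenyl group is equatorial.

equatorial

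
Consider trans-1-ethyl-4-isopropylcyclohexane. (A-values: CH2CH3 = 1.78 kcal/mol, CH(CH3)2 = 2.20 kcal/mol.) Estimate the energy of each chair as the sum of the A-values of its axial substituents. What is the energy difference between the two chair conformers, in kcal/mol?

C1 and C4 have opposite parity, so for the trans isomer the two substituents are e,e in one chair and a,a in the other.
Chair I (ethyl axial, isopropyl axial): E = 3.98 kcal/mol.
Chair II (ethyl equatorial, isopropyl equatorial): E = 0.00 kcal/mol.
ΔE = 3.98 − 0.00 = 3.98 kcal/mol; chair II is more stable.

3.98 kcal/mol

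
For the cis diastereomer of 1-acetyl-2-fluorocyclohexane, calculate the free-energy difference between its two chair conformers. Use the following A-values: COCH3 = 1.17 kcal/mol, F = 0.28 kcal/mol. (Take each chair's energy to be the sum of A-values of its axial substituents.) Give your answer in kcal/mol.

C1 and C2 have opposite parity, so for the cis isomer the two substituents are one axial and one equatorial in each chair.
Chair I (acetyl axial, fluoro equatorial): E = 1.17 kcal/mol.
Chair II (acetyl equatorial, fluoro axial): E = 0.28 kcal/mol.
ΔE = 1.17 − 0.28 = 0.89 kcal/mol; chair II is more stable.

0.89 kcal/mol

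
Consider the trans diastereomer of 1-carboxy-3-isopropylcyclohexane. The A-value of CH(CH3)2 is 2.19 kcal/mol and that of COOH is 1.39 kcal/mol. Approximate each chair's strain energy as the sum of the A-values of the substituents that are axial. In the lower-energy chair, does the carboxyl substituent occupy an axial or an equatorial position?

C1 and C3 have the same parity, so for the trans isomer the two substituents are one axial and one equatorial in each chair.
Chair I (isopropyl axial, carboxyl equatorial): E = 2.19 kcal/mol.
Chair II (isopropyl equatorial, carboxyl axial): E = 1.39 kcal/mol.
Chair II is the more stable (lower-energy) conformer, and in that chair the carboxyl group is axial.

axial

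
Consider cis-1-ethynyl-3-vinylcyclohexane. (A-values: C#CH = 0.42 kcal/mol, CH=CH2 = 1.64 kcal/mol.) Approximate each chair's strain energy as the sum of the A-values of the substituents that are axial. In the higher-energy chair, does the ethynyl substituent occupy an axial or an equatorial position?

axial

C1 and C3 have the same parity, so for the cis isomer the two substituents are e,e in one chair and a,a in the other.
Chair I (ethynyl axial, vinyl axial): E = 2.06 kcal/mol.
Chair II (ethynyl equatorial, vinyl equatorial): E = 0.00 kcal/mol.
Chair I is the less stable (higher-energy) conformer, and in that chair the ethynyl group is axial.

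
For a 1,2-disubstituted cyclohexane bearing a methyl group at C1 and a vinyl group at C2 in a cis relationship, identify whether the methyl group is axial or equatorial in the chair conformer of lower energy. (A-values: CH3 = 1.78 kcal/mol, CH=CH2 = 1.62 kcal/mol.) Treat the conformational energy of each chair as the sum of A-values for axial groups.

equatorial

C1 and C2 have opposite parity, so for the cis isomer the two substituents are one axial and one equatorial in each chair.
Chair I (methyl axial, vinyl equatorial): E = 1.78 kcal/mol.
Chair II (methyl equatorial, vinyl axial): E = 1.62 kcal/mol.
Chair II is the more stable (lower-energy) conformer, and in that chair the methyl group is equatorial.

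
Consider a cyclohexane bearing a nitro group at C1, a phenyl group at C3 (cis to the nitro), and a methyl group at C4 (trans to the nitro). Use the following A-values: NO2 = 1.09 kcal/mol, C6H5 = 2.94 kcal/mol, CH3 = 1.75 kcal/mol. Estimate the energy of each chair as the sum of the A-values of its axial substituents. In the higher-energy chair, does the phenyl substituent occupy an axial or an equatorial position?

Chair I (nitro axial, phenyl axial, methyl axial): E = 5.78 kcal/mol.
Chair II (nitro equatorial, phenyl equatorial, methyl equatorial): E = 0.00 kcal/mol.
Chair I is the less stable (higher-energy) conformer, and in that chair the phenyl group is axial.

axial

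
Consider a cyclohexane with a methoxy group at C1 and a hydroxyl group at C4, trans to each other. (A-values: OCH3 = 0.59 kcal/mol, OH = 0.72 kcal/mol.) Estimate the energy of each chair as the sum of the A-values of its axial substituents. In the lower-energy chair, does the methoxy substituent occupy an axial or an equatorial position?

equatorial

C1 and C4 have opposite parity, so for the trans isomer the two substituents are e,e in one chair and a,a in the other.
Chair I (methoxy axial, hydroxyl axial): E = 1.31 kcal/mol.
Chair II (methoxy equatorial, hydroxyl equatorial): E = 0.00 kcal/mol.
Chair II is the more stable (lower-energy) conformer, and in that chair the methoxy group is equatorial.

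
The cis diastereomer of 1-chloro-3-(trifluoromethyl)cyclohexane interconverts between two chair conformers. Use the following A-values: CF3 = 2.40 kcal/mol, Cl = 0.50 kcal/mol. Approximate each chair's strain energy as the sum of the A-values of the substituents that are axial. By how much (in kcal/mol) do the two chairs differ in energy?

C1 and C3 have the same parity, so for the cis isomer the two substituents are e,e in one chair and a,a in the other.
Chair I (trifluoromethyl axial, chloro axial): E = 2.90 kcal/mol.
Chair II (trifluoromethyl equatorial, chloro equatorial): E = 0.00 kcal/mol.
ΔE = 2.90 − 0.00 = 2.90 kcal/mol; chair II is more stable.

2.90 kcal/mol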